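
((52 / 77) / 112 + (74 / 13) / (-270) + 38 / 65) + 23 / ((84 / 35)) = 9604081/945945 = 10.15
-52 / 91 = -4/7 = -0.57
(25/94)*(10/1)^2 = 1250/47 = 26.60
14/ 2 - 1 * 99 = -92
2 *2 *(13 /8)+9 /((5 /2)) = 101/10 = 10.10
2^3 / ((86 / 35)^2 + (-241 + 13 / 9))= -11025/321817 = -0.03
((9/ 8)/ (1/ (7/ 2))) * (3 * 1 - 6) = -189/16 = -11.81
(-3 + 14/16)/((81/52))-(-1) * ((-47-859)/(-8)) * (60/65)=217285/2106 = 103.17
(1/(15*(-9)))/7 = -1/945 = 0.00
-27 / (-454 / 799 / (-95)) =-2049435/454 = -4514.17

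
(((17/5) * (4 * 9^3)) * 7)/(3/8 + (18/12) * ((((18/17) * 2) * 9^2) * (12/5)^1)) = 15730848/140053 = 112.32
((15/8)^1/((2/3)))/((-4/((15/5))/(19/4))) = -2565/256 = -10.02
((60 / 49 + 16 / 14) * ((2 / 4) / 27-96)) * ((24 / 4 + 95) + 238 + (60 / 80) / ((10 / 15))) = -136328449/1764 = -77283.70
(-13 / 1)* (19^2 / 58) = -4693/58 = -80.91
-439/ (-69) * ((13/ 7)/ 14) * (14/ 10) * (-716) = -2043106/2415 = -846.01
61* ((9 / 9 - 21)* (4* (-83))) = 405040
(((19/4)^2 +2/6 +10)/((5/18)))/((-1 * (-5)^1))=4737/200 = 23.68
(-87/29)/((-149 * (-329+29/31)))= -31/505110 = 0.00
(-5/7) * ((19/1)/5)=-19/7 = -2.71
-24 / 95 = -0.25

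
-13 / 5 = -2.60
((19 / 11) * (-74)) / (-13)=1406/143 = 9.83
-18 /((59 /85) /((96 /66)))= -37.72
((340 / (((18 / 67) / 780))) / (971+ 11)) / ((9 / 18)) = 2961400/1473 = 2010.45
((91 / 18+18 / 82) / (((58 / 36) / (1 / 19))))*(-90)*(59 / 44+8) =-72001035/497002 = -144.87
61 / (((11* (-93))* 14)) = -61/14322 = 0.00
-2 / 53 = -0.04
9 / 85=0.11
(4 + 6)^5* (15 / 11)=1500000/11 = 136363.64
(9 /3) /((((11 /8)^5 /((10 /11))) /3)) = 2949120/1771561 = 1.66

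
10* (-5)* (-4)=200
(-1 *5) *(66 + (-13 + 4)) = -285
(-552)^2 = 304704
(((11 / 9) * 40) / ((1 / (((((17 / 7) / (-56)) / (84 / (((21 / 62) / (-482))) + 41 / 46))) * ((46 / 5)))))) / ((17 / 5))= 23276/484977843 = 0.00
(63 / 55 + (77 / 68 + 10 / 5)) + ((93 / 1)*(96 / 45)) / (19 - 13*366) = 15015449/3544772 = 4.24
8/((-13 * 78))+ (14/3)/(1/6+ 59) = 0.07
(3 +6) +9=18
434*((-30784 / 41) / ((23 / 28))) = -374087168/943 = -396699.01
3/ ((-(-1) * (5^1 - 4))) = 3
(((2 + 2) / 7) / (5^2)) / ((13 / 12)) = 48/2275 = 0.02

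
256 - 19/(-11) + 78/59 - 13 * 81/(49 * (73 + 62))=258.89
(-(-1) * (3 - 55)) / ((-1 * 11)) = 52/11 = 4.73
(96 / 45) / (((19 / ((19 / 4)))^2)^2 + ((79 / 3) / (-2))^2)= 384/77285 = 0.00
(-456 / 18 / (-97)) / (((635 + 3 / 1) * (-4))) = -19/185658 = 0.00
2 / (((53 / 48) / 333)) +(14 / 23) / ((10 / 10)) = 736006/1219 = 603.78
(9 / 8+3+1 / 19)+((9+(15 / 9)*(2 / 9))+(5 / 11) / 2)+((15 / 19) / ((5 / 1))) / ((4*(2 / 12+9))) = 282757/20520 = 13.78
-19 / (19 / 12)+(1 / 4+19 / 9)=-347/36 = -9.64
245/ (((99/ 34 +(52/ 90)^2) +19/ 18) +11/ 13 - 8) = -85.88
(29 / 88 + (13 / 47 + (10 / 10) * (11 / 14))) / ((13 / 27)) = 1088019/376376 = 2.89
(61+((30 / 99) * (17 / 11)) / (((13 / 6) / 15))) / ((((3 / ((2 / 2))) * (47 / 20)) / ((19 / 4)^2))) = 182400665/887172 = 205.60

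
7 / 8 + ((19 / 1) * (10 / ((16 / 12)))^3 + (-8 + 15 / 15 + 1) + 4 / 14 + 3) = 112193/14 = 8013.79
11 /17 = 0.65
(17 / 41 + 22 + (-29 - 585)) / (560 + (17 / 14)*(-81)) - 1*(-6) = 4.72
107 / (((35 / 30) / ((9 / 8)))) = 2889/28 = 103.18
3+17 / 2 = 11.50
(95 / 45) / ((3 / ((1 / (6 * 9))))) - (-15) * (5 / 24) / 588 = 20971/1143072 = 0.02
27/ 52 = 0.52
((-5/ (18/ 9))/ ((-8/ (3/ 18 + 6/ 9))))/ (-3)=-0.09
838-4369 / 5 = -179/5 = -35.80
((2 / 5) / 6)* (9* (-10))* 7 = -42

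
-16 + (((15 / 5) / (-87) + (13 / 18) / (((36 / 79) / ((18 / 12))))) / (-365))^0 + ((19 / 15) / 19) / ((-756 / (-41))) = -15.00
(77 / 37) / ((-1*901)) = -77/33337 = 0.00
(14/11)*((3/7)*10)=60/11 = 5.45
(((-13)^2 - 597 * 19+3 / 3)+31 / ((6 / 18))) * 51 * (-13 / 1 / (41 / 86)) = 631759440/41 = 15408766.83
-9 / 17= -0.53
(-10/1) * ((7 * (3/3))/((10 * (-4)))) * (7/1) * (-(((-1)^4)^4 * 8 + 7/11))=-4655/44 = -105.80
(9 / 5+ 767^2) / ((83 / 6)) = 17648724/415 = 42527.05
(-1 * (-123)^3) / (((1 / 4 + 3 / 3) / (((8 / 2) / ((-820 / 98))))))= -711668.16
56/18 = 28/9 = 3.11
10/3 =3.33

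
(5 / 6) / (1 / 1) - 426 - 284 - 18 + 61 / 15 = -7231/10 = -723.10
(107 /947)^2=11449/896809 = 0.01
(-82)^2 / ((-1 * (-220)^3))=1681/2662000 = 0.00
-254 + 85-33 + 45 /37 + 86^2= 7195.22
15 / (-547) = -0.03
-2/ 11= -0.18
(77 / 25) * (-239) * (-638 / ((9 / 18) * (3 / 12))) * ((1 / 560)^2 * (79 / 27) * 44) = 728787719/472500 = 1542.41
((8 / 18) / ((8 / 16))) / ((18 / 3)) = 4/27 = 0.15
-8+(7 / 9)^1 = -65/9 = -7.22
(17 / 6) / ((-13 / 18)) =-51/13 = -3.92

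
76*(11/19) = 44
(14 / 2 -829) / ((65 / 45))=-569.08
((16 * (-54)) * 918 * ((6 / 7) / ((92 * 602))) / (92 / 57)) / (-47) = 0.16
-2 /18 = -1/9 = -0.11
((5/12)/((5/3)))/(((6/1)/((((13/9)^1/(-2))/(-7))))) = 13/3024 = 0.00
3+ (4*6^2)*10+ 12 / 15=7219/5 = 1443.80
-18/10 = -9/5 = -1.80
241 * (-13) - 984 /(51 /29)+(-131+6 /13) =-844898/221 = -3823.07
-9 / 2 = -4.50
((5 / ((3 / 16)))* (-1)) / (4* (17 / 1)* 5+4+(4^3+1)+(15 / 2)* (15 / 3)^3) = -160/8079 = -0.02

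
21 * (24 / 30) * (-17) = -285.60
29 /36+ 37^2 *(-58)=-2858443/36 = -79401.19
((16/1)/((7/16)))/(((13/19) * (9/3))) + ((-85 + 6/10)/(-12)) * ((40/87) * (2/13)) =434984/23751 = 18.31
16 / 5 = 3.20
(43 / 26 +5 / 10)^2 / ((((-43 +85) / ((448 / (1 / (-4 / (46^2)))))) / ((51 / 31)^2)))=-21751296/85914361 = -0.25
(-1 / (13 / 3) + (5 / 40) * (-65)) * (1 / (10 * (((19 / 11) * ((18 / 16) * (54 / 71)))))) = -678689/1200420 = -0.57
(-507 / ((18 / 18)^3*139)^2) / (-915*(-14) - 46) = -507/246613244 = 0.00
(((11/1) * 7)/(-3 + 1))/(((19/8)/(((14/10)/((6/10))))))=-2156/57 = -37.82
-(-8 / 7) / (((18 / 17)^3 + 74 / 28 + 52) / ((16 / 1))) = 1257728/3840093 = 0.33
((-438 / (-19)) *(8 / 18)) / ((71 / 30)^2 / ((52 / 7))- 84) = -9110400/74022347 = -0.12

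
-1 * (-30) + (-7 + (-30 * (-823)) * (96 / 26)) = 1185419/13 = 91186.08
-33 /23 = -1.43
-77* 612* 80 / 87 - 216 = -1262904/29 = -43548.41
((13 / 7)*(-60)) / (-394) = 390/1379 = 0.28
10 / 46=5/23 = 0.22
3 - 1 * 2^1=1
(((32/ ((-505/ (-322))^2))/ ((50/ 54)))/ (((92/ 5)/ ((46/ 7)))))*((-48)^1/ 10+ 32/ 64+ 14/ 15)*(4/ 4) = -1066464/63125 = -16.89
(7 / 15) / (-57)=-7/855 = -0.01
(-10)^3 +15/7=-6985/7 = -997.86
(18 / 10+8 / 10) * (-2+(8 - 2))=52/5 = 10.40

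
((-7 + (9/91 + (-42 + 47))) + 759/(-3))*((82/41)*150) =-6958800/91 = -76470.33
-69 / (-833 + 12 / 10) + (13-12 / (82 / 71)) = 459158/170519 = 2.69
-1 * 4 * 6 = -24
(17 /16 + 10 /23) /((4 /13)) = 7163/1472 = 4.87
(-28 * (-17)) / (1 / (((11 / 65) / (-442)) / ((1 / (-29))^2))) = -129514/845 = -153.27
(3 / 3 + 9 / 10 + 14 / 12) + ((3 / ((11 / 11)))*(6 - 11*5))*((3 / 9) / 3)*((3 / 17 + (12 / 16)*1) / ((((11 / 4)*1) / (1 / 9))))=2.46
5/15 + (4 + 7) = 34/3 = 11.33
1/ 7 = 0.14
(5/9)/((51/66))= 110/153 = 0.72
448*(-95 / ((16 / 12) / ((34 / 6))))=-180880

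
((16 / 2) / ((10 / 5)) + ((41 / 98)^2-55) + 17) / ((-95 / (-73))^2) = -346230459/17335220 = -19.97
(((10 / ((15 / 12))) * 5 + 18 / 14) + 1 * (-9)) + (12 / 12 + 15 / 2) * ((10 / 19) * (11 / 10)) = 37.21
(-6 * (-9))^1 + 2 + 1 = 57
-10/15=-2/3 = -0.67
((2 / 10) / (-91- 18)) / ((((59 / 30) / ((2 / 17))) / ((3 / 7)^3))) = -324/37499161 = 0.00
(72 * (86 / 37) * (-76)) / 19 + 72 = -22104/37 = -597.41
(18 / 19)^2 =324/361 = 0.90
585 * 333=194805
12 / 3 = 4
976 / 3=325.33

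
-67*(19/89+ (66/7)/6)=-74504/623 = -119.59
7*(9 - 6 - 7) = -28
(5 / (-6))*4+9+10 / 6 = 22/3 = 7.33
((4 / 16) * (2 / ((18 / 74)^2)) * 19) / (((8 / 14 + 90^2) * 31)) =182077/284767488 = 0.00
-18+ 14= -4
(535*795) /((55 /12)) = 1020780/11 = 92798.18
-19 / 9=-2.11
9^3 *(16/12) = 972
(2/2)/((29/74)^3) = 405224/24389 = 16.62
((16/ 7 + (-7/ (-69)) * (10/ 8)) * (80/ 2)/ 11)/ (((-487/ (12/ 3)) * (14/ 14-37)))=46610/23286879 = 0.00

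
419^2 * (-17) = -2984537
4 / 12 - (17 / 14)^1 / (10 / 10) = -37/42 = -0.88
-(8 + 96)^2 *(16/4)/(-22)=1966.55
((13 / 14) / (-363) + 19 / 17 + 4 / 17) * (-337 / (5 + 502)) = -39316105/43801758 = -0.90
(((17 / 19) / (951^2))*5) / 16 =85/274937904 = 0.00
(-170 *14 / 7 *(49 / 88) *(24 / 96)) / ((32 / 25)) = -104125/2816 = -36.98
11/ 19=0.58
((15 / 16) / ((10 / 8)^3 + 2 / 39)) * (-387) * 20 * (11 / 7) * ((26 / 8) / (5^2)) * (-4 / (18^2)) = 9.13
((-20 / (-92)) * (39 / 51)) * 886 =57590/391 = 147.29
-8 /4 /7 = -2/7 = -0.29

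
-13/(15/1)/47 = -13/705 = -0.02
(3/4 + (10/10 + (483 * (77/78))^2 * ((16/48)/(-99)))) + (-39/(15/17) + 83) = -33078251/45630 = -724.92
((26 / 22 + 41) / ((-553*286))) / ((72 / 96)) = -928/2609607 = 0.00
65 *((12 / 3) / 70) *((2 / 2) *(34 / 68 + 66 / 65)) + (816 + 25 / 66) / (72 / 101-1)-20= -191432077/66990 = -2857.62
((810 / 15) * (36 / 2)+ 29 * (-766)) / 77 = -21242/77 = -275.87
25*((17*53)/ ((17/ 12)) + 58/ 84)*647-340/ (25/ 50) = 10297788.45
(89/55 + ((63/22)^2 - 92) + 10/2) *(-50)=933895/242 = 3859.07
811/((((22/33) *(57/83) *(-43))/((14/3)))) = -471191/2451 = -192.24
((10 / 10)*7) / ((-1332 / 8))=-14/333 = -0.04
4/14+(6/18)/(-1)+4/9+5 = 340/63 = 5.40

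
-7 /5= -1.40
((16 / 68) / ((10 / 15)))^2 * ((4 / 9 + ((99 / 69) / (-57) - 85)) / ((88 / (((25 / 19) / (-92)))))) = 61150/35711203 = 0.00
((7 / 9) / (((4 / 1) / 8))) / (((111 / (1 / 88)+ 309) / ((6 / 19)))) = 28/574389 = 0.00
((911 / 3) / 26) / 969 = 911/75582 = 0.01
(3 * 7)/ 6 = 7/2 = 3.50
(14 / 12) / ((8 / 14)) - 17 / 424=1273/636 = 2.00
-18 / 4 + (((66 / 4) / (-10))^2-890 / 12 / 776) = -109013/58200 = -1.87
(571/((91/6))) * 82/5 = 280932/455 = 617.43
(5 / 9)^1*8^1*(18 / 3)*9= 240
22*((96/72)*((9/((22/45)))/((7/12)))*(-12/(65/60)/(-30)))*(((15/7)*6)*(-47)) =-131569920/637 = -206546.19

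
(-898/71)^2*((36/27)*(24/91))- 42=6538226/458731 = 14.25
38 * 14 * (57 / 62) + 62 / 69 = 1048100/2139 = 490.00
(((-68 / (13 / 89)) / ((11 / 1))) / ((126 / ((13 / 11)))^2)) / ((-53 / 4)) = 78676/279985167 = 0.00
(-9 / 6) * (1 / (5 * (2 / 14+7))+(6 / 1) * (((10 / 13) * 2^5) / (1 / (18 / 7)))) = -569.71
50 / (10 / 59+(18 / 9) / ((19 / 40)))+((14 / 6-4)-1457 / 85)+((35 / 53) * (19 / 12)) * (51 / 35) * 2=-57668251/13271730 = -4.35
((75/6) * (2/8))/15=5/24 = 0.21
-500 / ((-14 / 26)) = 6500/7 = 928.57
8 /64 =1/8 = 0.12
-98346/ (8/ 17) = -835941/4 = -208985.25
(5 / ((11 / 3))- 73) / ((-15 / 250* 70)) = 3940/231 = 17.06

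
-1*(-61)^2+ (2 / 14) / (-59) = -1536774/413 = -3721.00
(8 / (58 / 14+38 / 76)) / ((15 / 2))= 224/975 = 0.23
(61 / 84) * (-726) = -527.21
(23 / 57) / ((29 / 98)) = 2254/1653 = 1.36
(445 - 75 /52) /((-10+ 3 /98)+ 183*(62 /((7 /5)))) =1130185/20624318 = 0.05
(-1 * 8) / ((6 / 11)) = -44/3 = -14.67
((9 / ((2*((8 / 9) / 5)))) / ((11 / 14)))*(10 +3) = 36855/88 = 418.81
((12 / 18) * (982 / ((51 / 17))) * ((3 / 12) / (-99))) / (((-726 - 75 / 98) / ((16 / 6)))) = 384944/190379079 = 0.00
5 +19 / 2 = 14.50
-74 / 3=-24.67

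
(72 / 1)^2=5184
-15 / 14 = -1.07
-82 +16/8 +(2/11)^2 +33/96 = -308301/3872 = -79.62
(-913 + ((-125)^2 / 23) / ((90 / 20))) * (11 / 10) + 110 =-1507451/2070 = -728.24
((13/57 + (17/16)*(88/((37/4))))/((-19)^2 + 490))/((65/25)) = 108995/23331867 = 0.00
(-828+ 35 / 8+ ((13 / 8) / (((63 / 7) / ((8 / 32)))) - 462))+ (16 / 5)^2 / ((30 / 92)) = -45150379/36000 = -1254.18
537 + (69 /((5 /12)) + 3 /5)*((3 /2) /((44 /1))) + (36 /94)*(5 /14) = 78576117/144760 = 542.80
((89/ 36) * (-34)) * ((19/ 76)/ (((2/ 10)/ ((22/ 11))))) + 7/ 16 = -30197/144 = -209.70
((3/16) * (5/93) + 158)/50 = 3.16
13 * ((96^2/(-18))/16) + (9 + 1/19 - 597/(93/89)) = -576201/589 = -978.27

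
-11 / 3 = -3.67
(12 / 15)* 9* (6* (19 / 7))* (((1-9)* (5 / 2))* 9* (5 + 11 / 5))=-5318784/35 = -151965.26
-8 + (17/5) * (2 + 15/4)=231/20 = 11.55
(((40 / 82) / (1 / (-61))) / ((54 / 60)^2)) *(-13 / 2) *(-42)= -11102000/1107 = -10028.91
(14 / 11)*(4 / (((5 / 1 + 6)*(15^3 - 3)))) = 14/102003 = 0.00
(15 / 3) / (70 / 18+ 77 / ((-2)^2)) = 180/833 = 0.22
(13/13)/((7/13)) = 13/7 = 1.86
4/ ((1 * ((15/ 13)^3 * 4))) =2197/3375 = 0.65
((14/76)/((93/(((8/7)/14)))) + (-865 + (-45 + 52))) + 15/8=-84715265/98952 = -856.12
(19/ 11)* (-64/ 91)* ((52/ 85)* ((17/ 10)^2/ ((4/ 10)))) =-10336/1925 = -5.37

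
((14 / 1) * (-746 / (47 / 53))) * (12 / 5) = -6642384/235 = -28265.46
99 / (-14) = -99/14 = -7.07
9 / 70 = 0.13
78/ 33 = 26/11 = 2.36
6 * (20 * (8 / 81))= 320/27 = 11.85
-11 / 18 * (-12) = 22/3 = 7.33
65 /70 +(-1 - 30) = -421/14 = -30.07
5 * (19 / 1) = 95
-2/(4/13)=-13/2 = -6.50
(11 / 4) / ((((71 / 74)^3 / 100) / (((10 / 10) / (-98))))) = -55718300/17537639 = -3.18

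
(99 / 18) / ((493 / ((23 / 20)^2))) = 5819/394400 = 0.01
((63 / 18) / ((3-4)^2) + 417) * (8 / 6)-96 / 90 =2798/5 = 559.60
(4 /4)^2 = 1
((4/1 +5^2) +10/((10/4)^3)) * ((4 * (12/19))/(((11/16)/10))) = 59904/55 = 1089.16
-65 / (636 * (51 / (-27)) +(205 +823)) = 3/8 = 0.38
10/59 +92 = 5438/59 = 92.17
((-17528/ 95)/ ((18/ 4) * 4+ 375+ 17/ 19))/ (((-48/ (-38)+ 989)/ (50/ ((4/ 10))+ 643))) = -63942144/176014325 = -0.36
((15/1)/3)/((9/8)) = 40/9 = 4.44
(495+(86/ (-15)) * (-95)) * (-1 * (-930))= 966890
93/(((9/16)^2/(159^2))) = 22292224/3 = 7430741.33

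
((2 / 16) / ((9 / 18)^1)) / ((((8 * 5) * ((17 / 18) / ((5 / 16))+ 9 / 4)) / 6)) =27/3796 = 0.01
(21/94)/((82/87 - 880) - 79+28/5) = -9135/38945986 = 0.00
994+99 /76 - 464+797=100951/76 = 1328.30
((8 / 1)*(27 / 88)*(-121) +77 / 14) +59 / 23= -288.93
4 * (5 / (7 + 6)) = 20/13 = 1.54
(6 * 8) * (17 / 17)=48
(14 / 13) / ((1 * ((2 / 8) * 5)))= 56/65 = 0.86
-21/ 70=-3/10 = -0.30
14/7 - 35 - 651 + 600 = -84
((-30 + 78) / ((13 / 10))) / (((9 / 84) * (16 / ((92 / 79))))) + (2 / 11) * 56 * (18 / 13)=34048/869 = 39.18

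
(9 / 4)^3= 729/64 = 11.39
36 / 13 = 2.77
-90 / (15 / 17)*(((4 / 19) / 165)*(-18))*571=1397808/1045 = 1337.62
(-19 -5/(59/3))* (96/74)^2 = -2617344/80771 = -32.40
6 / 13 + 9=123/13 = 9.46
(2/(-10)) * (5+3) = -8/5 = -1.60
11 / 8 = 1.38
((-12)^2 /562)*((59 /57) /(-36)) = -118/16017 = -0.01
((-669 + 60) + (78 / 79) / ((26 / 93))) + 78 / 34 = -810063/1343 = -603.17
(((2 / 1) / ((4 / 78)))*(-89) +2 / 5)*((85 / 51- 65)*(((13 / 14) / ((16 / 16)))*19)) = 11633947/3 = 3877982.33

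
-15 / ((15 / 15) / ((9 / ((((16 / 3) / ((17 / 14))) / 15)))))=-103275/224 = -461.05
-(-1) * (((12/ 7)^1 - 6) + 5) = 5/7 = 0.71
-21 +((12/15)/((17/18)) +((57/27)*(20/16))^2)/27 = -61600283/2974320 = -20.71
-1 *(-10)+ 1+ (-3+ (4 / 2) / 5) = 42/5 = 8.40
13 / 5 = 2.60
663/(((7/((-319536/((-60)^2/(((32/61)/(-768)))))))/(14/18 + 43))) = 13801229/54900 = 251.39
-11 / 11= -1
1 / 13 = 0.08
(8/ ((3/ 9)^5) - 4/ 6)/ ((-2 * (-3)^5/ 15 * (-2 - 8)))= -2915/486 = -6.00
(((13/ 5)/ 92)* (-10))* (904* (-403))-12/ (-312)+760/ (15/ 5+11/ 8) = 431708425/4186 = 103131.49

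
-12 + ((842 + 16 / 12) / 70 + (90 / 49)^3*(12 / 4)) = 6577807/352947 = 18.64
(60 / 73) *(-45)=-36.99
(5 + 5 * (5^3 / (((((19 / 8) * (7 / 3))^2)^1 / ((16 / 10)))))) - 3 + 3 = 664445/17689 = 37.56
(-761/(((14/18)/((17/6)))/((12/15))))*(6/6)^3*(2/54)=-82.14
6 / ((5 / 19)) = 114/5 = 22.80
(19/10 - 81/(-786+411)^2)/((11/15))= 178071/68750 = 2.59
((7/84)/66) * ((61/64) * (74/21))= 2257/532224 = 0.00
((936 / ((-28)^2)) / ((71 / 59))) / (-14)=-6903/97412 = -0.07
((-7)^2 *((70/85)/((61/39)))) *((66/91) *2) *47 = 1823976/1037 = 1758.90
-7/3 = -2.33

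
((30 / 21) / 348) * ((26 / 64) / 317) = 65/12355392 = 0.00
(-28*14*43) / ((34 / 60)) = -505680/17 = -29745.88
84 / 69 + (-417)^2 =3999475/23 = 173890.22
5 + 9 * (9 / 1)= 86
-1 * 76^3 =-438976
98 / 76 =49/38 = 1.29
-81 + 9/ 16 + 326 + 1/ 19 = 74667/304 = 245.62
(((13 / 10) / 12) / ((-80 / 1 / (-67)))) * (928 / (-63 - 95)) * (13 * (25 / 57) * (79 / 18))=-13.34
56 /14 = 4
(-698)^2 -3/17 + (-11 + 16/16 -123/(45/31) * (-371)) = 132250622/255 = 518629.89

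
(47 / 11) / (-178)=-47/1958 = -0.02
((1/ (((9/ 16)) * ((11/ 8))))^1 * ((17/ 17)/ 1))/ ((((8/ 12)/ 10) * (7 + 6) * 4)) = 160/429 = 0.37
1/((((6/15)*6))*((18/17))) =85/216 = 0.39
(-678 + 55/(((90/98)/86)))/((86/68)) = 3536.35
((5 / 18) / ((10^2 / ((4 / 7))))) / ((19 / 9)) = 1/1330 = 0.00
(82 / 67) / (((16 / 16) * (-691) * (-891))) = 82/41250627 = 0.00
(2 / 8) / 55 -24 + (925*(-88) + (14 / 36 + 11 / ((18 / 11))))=-161205431/1980 = -81416.88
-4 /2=-2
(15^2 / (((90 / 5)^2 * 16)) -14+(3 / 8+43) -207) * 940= -24037445/144 = -166926.70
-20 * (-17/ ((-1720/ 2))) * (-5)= 1.98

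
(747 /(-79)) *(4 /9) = -332/79 = -4.20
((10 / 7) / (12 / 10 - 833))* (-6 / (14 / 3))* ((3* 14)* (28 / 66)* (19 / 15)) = 2280/45749 = 0.05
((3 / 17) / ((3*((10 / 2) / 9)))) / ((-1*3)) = -3/85 = -0.04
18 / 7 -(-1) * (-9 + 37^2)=9538/7 = 1362.57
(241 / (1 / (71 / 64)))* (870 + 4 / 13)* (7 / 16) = 677578489/6656 = 101799.65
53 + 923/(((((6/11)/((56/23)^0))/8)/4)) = 54202.33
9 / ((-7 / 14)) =-18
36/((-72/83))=-83/2 = -41.50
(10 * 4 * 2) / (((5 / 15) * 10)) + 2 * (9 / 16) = 201/8 = 25.12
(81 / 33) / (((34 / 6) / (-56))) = -4536/187 = -24.26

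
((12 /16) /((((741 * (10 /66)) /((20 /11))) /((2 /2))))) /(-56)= -3/13832 = 0.00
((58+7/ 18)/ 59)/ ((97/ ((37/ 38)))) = 38887/3914532 = 0.01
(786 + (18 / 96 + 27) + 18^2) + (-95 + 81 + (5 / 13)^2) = 3037499/2704 = 1123.34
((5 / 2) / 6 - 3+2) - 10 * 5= -607/12 = -50.58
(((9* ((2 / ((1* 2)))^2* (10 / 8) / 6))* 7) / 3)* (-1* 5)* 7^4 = -420175/8 = -52521.88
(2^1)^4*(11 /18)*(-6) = -176/3 = -58.67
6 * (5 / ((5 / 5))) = 30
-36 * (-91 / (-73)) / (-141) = 1092/3431 = 0.32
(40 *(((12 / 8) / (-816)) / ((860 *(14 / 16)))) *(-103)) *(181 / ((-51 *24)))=-18643/12526416 = 0.00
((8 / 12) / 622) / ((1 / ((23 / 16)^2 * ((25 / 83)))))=13225/19824384 = 0.00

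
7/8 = 0.88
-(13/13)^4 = -1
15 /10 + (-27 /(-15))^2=237/50 = 4.74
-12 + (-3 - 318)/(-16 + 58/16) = 460/33 = 13.94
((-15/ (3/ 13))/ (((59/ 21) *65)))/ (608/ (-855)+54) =-945/141482 = -0.01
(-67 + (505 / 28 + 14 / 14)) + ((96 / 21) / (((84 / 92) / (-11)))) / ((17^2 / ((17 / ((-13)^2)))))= -81059603/1689324 = -47.98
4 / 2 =2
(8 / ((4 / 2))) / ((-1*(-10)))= 2/5 = 0.40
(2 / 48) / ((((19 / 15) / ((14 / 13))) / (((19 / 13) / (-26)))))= -35/17576 = 0.00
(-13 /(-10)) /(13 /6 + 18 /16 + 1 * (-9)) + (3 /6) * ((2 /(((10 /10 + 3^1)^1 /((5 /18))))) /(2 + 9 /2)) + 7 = 2174477/320580 = 6.78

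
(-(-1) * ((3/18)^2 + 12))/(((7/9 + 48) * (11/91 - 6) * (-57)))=39403/53549220 = 0.00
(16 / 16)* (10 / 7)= 10/7 = 1.43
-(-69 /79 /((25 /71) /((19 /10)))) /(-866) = -93081/17103500 = -0.01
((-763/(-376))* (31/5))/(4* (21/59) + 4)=1395527/601600 = 2.32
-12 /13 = -0.92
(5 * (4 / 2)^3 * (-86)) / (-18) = 1720/9 = 191.11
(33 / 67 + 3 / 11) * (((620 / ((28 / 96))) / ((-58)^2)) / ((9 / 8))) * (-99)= -16784640/394429 = -42.55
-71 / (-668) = 71/668 = 0.11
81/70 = 1.16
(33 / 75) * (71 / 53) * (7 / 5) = 5467/6625 = 0.83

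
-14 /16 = -7/8 = -0.88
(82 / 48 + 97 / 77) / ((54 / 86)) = 235855/49896 = 4.73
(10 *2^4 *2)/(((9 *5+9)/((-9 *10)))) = -1600/3 = -533.33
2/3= 0.67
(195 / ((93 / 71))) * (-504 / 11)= -6821.00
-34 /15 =-2.27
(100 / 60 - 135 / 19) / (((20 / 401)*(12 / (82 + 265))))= -4313557/1368 = -3153.18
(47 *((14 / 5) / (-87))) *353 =-533.96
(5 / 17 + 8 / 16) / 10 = 0.08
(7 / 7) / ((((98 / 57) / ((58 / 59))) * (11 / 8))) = 13224/31801 = 0.42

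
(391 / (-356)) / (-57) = 391/20292 = 0.02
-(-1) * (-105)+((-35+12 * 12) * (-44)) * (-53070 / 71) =254516265/71 = 3584736.13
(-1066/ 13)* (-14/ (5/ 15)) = 3444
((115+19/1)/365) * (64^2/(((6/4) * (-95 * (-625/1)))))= 1097728/65015625 = 0.02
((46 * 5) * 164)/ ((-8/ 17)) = -80155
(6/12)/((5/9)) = 9/10 = 0.90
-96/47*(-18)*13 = 22464/47 = 477.96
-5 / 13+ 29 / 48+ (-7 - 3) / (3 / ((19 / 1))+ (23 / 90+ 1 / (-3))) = -10651631/85488 = -124.60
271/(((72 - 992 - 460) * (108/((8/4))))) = -271/74520 = 0.00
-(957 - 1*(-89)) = -1046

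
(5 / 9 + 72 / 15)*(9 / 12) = 4.02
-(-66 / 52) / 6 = 11/52 = 0.21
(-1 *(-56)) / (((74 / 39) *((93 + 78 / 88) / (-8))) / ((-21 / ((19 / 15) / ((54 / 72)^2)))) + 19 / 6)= 1681680/166801 = 10.08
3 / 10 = 0.30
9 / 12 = 0.75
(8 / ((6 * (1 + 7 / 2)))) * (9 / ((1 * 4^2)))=1/6 = 0.17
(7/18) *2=7/9 = 0.78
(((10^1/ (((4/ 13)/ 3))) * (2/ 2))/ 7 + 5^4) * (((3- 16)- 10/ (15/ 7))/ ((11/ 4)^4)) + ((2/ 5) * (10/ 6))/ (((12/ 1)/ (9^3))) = -96461419/614922 = -156.87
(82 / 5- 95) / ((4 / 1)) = -393/20 = -19.65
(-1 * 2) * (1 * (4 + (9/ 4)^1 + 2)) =-33/2 = -16.50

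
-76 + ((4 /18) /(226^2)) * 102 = -2911315/38307 = -76.00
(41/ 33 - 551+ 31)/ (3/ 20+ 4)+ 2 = -123.00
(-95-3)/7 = -14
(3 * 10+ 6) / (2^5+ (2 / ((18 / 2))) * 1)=162/145 = 1.12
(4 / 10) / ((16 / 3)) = 3/40 = 0.08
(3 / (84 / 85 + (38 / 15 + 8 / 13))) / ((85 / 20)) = 0.17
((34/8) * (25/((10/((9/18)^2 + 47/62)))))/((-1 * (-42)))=10625/41664 = 0.26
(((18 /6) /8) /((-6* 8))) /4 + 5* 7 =35.00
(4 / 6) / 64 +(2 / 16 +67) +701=768.14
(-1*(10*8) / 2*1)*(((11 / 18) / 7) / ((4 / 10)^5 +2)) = -343750/197883 = -1.74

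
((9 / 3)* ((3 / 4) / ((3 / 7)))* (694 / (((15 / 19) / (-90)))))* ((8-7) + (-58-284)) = 141637419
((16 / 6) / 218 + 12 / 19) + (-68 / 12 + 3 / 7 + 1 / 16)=-3153469/695856 = -4.53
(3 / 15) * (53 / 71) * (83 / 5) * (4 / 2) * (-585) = -1029366/355 = -2899.62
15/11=1.36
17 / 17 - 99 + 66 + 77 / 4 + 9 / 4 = -21/2 = -10.50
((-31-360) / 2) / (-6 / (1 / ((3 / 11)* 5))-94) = 4301/2248 = 1.91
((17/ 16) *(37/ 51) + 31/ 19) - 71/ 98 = 1.68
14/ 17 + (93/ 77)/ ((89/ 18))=124400/116501 = 1.07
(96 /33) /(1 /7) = 224/11 = 20.36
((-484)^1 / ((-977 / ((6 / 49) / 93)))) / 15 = 968/22260945 = 0.00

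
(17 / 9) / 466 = 17/4194 = 0.00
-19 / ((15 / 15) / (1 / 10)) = -19/10 = -1.90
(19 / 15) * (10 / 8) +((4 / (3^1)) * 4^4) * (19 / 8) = 3249/4 = 812.25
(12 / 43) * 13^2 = 2028/43 = 47.16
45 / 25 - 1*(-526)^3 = 727657889/5 = 145531577.80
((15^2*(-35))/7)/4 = -1125/4 = -281.25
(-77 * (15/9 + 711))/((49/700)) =-2351800/3 = -783933.33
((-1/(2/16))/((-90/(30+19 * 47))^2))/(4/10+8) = -851929/8505 = -100.17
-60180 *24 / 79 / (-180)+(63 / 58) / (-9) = 464839/4582 = 101.45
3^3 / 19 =27/19 = 1.42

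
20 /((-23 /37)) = -740/23 = -32.17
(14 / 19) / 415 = 14/7885 = 0.00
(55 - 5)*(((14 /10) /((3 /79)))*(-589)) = -3257170/3 = -1085723.33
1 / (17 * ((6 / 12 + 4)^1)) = 2/153 = 0.01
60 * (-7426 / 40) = -11139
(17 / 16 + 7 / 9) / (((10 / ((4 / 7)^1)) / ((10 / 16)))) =265/4032 = 0.07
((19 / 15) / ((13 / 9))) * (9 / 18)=57/130 = 0.44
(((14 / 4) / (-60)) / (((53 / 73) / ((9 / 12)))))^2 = 261121/71910400 = 0.00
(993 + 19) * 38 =38456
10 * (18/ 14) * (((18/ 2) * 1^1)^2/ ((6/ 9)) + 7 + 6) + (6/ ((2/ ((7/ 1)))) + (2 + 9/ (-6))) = 24511/14 = 1750.79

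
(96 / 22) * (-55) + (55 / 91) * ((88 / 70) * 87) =-110772/637 = -173.90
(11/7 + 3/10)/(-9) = -131/630 = -0.21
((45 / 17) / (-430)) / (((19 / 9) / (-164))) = 6642/13889 = 0.48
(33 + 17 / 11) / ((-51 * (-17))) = 0.04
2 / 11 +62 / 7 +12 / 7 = 828/77 = 10.75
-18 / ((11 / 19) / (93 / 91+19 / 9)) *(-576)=56164608/1001 = 56108.50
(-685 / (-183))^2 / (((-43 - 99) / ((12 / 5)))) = -187690/792573 = -0.24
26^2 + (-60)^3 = -215324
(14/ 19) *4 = 56/19 = 2.95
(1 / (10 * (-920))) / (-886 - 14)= 1/8280000 = 0.00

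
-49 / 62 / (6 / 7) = -343/372 = -0.92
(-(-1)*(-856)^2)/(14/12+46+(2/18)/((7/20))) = 15431.18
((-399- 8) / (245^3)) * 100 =-1628/588245 = 0.00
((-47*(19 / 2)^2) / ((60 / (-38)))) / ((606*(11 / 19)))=6125087/799920 = 7.66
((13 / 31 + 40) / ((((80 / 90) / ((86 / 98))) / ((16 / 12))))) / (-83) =-23091/36022 = -0.64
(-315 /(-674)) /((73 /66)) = 10395/24601 = 0.42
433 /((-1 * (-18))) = 433/18 = 24.06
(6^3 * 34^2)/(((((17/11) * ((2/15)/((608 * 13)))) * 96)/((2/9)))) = 22170720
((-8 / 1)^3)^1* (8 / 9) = -4096/9 = -455.11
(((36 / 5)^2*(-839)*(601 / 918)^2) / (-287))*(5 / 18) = 606095278/33591915 = 18.04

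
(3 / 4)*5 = 3.75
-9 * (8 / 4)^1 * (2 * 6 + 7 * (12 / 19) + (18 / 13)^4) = -196300368/542659 = -361.74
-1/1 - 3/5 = -8/5 = -1.60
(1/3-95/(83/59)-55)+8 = -28435/249 = -114.20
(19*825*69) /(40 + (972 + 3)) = 216315/203 = 1065.59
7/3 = 2.33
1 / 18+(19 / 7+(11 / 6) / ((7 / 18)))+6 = 1699/126 = 13.48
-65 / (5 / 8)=-104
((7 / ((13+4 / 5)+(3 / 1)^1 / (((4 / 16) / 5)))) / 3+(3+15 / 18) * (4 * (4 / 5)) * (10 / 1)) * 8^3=69543424/1107 = 62821.52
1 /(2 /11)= 11/2 = 5.50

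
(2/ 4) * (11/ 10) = 11/20 = 0.55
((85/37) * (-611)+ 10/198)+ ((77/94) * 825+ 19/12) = -500104937/688644 = -726.22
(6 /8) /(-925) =-3/3700 = 0.00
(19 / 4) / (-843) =-19/3372 = -0.01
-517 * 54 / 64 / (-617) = 13959/19744 = 0.71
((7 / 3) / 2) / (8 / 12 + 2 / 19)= 133/88 = 1.51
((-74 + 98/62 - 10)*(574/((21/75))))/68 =-2618875/1054 = -2484.70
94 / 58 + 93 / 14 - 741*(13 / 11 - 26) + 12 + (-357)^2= 651408689/4466 = 145859.54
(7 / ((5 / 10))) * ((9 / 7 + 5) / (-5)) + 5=-63/5 = -12.60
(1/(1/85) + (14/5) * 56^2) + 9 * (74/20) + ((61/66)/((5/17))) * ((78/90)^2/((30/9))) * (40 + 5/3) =53035907/5940 = 8928.60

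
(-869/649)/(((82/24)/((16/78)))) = -2528/31447 = -0.08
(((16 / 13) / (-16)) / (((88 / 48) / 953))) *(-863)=4934634/143 = 34507.93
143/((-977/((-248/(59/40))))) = 1418560/57643 = 24.61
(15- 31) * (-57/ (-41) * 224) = -204288/41 = -4982.63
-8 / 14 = -4/7 = -0.57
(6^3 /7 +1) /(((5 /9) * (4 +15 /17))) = 34119/2905 = 11.74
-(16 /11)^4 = -65536/14641 = -4.48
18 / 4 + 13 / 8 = 49/8 = 6.12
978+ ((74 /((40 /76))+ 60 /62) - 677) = 68598/155 = 442.57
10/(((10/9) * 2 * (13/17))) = 153/26 = 5.88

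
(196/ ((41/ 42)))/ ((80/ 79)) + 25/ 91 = 7407731/37310 = 198.55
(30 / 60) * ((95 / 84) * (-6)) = -95/28 = -3.39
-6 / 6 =-1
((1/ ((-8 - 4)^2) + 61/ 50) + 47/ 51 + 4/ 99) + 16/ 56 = 1295717/523600 = 2.47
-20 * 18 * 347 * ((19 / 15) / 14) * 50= -3955800/7 = -565114.29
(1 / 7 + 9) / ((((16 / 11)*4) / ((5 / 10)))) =11/14 = 0.79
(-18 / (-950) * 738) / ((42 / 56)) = 8856/475 = 18.64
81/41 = 1.98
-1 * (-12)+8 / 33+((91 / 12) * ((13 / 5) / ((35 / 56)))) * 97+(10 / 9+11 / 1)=3084.38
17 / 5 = 3.40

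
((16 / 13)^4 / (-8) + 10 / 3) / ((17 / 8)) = 2088272/1456611 = 1.43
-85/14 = -6.07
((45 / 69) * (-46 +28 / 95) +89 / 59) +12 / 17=-12094501/438311 = -27.59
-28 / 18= -14/9 = -1.56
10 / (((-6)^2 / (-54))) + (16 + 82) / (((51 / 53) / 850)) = 259655/3 = 86551.67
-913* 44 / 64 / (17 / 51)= -30129/16 = -1883.06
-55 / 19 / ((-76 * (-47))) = -55/67868 = 0.00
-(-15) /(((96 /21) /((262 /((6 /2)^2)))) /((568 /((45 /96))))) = 1041712/9 = 115745.78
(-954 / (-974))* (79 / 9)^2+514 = 2583635/4383 = 589.47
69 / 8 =8.62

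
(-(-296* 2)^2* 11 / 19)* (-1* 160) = 616816640/19 = 32464033.68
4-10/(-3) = 22/3 = 7.33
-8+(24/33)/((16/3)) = -7.86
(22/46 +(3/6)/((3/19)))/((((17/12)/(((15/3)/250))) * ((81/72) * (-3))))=-4024/263925 = -0.02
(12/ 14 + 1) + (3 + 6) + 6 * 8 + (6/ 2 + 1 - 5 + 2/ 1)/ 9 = 3715/63 = 58.97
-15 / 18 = -5/6 = -0.83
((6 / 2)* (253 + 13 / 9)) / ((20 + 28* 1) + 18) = 1145/99 = 11.57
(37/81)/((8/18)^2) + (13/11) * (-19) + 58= 6663/176 = 37.86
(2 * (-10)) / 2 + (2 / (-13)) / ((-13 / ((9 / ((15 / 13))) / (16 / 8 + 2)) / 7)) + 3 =-889/130 = -6.84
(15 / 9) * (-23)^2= 2645/3 = 881.67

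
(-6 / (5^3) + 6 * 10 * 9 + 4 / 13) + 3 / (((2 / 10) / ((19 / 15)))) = 908797/1625 = 559.26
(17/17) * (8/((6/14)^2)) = 392/9 = 43.56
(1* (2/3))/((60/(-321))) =-107/30 = -3.57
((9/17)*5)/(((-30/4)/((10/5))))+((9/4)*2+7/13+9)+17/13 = 6471/442 = 14.64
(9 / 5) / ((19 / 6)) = 0.57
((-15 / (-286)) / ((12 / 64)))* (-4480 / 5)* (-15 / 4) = 134400/143 = 939.86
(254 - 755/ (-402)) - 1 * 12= 98039/402 = 243.88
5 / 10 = 1/2 = 0.50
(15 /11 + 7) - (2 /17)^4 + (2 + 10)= 18708528/918731 = 20.36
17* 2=34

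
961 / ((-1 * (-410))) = 2.34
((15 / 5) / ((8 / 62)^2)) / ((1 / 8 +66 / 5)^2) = 288300/284089 = 1.01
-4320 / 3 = -1440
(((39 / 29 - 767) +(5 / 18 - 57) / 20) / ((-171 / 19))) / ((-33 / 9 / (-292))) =585682577/86130 = 6799.98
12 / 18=2/3 = 0.67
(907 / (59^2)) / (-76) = -907/264556 = 0.00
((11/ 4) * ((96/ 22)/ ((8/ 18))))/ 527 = 27/527 = 0.05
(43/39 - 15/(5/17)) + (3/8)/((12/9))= -61921/1248 = -49.62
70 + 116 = 186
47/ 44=1.07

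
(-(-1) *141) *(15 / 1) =2115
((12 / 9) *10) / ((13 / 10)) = 400/39 = 10.26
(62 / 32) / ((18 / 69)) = 713/96 = 7.43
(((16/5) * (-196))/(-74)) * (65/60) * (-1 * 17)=-86632/555 = -156.09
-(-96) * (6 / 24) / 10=12/5 = 2.40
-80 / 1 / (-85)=16/17 = 0.94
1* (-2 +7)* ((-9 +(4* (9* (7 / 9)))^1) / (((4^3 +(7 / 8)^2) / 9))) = 10944/829 = 13.20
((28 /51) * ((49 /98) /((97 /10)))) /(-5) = -28/4947 = -0.01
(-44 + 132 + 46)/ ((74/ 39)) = 2613/37 = 70.62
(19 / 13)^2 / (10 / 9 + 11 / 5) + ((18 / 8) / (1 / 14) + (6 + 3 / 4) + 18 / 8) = 2072151/50362 = 41.15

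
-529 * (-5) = 2645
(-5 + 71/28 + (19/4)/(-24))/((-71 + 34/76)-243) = 33991/4003440 = 0.01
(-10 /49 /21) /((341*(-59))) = 10/20702451 = 0.00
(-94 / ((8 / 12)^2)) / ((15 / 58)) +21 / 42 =-8173/10 = -817.30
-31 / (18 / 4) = -62/9 = -6.89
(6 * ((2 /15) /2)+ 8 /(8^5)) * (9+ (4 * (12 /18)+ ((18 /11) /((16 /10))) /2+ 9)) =45829427/5406720 = 8.48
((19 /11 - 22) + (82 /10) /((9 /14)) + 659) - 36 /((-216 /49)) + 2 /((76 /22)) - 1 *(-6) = 12531757/18810 = 666.23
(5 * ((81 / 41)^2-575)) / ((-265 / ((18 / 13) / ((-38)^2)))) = 0.01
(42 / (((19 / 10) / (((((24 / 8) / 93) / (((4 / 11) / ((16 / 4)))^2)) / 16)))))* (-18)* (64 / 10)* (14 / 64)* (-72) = 5762988/589 = 9784.36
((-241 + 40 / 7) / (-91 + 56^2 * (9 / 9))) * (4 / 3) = -732/7105 = -0.10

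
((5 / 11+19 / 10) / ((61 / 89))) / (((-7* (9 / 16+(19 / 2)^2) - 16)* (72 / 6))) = -46102/104947755 = 0.00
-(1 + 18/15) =-11/5 = -2.20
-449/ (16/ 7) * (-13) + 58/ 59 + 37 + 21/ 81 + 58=2649.93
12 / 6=2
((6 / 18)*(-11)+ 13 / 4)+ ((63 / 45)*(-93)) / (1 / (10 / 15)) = -5233/60 = -87.22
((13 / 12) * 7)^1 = 7.58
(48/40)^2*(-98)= -3528/25 = -141.12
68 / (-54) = -34/27 = -1.26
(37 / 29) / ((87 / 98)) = 1.44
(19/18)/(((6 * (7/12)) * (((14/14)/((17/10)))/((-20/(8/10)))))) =-1615/126 = -12.82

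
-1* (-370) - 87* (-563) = 49351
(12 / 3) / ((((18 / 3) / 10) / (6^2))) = 240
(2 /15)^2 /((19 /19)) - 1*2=-446/225 = -1.98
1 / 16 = 0.06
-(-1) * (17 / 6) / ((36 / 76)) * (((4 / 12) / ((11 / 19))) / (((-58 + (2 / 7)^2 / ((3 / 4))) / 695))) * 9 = -41799107/112332 = -372.10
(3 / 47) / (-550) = -3/25850 = 0.00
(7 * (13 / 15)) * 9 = 273/5 = 54.60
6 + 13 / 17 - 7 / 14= 6.26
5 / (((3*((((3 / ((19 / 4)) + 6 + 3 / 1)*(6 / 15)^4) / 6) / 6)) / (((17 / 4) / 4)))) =1009375/3904 = 258.55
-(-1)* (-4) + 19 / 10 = -21/10 = -2.10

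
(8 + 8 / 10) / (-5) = -44/25 = -1.76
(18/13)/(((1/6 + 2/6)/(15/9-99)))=-3504/13 = -269.54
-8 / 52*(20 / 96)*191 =-955/156 = -6.12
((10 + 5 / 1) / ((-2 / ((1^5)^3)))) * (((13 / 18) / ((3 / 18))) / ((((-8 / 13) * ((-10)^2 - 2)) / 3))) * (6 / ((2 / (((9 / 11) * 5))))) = 342225/17248 = 19.84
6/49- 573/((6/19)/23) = -4089871/98 = -41733.38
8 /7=1.14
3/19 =0.16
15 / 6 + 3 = 11/2 = 5.50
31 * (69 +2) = 2201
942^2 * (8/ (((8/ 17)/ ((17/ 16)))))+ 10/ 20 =64112051/4 = 16028012.75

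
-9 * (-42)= 378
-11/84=-0.13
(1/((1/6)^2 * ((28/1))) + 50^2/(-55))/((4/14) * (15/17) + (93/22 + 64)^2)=-2543948/268121639 = -0.01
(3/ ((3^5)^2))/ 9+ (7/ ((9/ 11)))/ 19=1515610/3365793 = 0.45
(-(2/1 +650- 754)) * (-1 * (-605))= 61710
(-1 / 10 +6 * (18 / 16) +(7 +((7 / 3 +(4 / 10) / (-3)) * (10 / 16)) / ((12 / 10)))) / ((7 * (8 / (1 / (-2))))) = -3551/26880 = -0.13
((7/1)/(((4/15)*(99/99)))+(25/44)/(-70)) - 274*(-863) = 145676757/616 = 236488.24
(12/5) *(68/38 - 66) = -2928/19 = -154.11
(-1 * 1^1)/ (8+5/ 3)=-0.10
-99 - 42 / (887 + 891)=-12576/127 = -99.02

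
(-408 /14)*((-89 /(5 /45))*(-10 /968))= -241.15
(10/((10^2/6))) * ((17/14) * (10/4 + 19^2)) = 37077/140 = 264.84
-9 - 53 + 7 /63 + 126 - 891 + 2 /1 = -7424/9 = -824.89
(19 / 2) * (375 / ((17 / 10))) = 35625/17 = 2095.59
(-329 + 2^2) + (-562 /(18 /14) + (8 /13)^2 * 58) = -740.15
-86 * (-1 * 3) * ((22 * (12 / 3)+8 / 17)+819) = 3980166/17 = 234127.41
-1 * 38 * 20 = -760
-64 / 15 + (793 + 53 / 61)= 722486/915 = 789.60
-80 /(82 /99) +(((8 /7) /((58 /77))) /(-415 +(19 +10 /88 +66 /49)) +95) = -39202959/24668183 = -1.59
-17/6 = -2.83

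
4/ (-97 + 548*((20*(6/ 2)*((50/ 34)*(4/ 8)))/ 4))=68/101101 = 0.00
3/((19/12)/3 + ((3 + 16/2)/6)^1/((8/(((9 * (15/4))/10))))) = 3456/1499 = 2.31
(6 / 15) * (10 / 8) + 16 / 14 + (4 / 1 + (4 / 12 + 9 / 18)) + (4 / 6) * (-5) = 3.14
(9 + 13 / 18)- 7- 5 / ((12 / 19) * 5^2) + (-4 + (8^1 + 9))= 2773/180 = 15.41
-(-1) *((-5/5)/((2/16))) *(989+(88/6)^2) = -86696/9 = -9632.89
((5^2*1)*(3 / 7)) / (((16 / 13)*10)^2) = 507/7168 = 0.07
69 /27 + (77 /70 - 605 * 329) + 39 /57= -340359529/1710 = -199040.66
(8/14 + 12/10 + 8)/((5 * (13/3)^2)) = 3078/29575 = 0.10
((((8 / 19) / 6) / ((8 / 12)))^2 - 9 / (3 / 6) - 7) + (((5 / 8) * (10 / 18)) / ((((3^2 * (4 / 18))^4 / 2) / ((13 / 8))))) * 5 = -40982143/1663488 = -24.64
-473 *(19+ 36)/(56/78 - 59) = 1014585/2273 = 446.36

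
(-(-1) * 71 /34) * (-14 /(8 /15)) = -7455/136 = -54.82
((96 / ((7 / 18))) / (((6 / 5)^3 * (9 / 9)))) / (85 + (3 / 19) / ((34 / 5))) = 25840/15379 = 1.68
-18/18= -1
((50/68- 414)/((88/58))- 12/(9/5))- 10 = -1297237/4488 = -289.05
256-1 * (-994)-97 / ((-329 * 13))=5346347/4277 = 1250.02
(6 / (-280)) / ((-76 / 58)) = 87/5320 = 0.02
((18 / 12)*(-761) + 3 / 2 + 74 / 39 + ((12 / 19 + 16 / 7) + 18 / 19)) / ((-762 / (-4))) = -11766584/1976247 = -5.95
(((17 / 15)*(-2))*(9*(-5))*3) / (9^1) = 34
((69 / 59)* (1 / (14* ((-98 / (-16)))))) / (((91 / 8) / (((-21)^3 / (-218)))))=29808/585221 = 0.05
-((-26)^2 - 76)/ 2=-300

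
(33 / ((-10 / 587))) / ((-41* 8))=19371/3280 = 5.91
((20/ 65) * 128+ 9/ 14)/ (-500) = -1457/18200 = -0.08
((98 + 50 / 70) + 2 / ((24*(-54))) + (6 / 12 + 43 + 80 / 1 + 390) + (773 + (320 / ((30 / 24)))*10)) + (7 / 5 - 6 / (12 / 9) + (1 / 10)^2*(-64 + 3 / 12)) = 3941.48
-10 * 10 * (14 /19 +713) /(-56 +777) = -1356100/13699 = -98.99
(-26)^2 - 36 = 640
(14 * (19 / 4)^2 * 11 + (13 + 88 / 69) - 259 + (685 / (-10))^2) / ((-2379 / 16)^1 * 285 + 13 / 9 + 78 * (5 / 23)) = -26238162/140288161 = -0.19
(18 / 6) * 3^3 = 81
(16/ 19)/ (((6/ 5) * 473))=40/26961 = 0.00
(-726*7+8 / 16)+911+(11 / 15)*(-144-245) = -133673/30 = -4455.77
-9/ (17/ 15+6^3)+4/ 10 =5839/16285 = 0.36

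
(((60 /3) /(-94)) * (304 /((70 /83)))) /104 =-3154/4277 = -0.74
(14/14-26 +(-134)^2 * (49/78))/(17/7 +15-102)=-3072629/23088 = -133.08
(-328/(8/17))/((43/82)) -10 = -57584/43 = -1339.16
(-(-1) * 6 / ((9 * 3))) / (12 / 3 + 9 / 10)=20/441 = 0.05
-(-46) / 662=0.07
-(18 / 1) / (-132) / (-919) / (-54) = 1/363924 = 0.00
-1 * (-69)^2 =-4761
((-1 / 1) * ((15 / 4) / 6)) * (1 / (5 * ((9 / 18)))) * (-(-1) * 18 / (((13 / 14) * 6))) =-21/26 = -0.81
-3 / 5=-0.60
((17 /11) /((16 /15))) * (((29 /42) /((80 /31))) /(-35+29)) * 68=-259811/59136 = -4.39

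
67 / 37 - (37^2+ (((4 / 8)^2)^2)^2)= -12950053/9472 = -1367.19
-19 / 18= -1.06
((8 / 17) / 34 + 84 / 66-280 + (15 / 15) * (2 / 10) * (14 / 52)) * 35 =-9753.09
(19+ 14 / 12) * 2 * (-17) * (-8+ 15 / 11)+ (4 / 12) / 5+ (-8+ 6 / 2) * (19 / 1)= 22277/5 = 4455.40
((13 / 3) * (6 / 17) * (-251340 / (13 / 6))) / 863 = -3016080/14671 = -205.58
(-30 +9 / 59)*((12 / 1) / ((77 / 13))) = -274716/4543 = -60.47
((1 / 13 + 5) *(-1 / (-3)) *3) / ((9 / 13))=7.33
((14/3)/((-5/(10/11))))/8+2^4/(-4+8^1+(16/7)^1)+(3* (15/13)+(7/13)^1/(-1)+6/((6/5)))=8891/858 = 10.36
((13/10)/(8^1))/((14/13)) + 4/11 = 6339/12320 = 0.51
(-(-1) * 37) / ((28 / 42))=111/2 = 55.50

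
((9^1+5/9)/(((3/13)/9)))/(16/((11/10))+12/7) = 43043/1878 = 22.92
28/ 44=7/11 = 0.64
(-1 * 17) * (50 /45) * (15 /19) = -850/57 = -14.91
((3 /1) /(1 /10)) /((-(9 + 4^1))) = -30/13 = -2.31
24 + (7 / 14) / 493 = 23665/986 = 24.00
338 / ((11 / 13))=4394/11 = 399.45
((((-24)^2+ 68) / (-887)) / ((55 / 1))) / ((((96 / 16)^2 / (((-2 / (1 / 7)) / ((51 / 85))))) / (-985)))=-2220190/263439 = -8.43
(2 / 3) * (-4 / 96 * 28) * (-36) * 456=12768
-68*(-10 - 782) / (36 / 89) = 133144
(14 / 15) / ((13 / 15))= 14/13 = 1.08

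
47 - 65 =-18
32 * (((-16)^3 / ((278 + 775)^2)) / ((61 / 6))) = -262144/22545783 = -0.01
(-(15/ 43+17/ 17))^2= 3364/1849 = 1.82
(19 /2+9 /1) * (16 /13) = 296/13 = 22.77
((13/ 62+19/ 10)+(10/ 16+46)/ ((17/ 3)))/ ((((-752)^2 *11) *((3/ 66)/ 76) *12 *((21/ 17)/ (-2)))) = -65721/175306240 = 0.00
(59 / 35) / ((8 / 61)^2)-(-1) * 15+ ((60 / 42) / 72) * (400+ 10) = 348893/2880 = 121.14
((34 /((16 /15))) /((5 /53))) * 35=94605/8 = 11825.62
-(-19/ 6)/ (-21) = -19/126 = -0.15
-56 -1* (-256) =200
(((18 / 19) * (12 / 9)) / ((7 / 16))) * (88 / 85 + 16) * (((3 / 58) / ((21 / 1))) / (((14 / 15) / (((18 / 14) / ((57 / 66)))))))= 82570752/427313173 = 0.19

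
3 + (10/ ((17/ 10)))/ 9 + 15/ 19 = 4.44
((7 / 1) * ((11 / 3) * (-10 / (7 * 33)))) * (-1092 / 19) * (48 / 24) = 7280/57 = 127.72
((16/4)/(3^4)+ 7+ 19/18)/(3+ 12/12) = 1313/648 = 2.03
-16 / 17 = -0.94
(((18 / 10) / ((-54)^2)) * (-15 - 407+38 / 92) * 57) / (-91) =368467/2260440 = 0.16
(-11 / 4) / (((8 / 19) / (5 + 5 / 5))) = -627/16 = -39.19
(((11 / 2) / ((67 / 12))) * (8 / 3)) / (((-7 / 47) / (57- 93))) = 297792/469 = 634.95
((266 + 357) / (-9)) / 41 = -623/369 = -1.69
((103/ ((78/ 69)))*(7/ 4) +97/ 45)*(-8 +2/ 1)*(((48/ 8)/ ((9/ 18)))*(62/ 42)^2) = -726826403/28665 = -25355.88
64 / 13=4.92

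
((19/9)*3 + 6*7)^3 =3048625/27 = 112912.04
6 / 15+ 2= 12/5 = 2.40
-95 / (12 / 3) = -23.75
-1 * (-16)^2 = -256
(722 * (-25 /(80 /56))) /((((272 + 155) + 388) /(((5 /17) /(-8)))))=12635/22168 = 0.57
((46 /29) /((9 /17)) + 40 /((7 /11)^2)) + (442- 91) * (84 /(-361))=92791562/4616829 = 20.10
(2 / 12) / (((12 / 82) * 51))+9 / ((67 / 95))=12.78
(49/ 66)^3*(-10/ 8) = -0.51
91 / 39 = 7/3 = 2.33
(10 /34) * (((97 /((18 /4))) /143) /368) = 485/4025736 = 0.00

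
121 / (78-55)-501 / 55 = -4868/1265 = -3.85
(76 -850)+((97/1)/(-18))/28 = -390193/504 = -774.19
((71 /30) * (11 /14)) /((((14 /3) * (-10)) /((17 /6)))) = -13277/117600 = -0.11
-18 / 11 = -1.64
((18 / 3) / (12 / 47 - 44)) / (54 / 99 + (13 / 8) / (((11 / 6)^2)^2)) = -688127/3458192 = -0.20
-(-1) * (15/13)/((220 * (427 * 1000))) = 3/244244000 = 0.00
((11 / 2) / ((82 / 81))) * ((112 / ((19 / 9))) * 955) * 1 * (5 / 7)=153162900/779 = 196614.76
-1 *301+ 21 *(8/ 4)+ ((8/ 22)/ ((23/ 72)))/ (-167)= -10943297/42251 = -259.01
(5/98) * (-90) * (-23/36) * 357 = 29325/28 = 1047.32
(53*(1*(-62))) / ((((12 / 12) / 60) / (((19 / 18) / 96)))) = -156085/72 = -2167.85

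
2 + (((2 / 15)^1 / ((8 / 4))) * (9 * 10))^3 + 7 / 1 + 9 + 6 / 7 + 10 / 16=13187/56 = 235.48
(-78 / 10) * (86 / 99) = -6.78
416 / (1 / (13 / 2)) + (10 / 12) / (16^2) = 4153349/1536 = 2704.00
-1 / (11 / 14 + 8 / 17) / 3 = -238/897 = -0.27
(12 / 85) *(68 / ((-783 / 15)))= -16/87 = -0.18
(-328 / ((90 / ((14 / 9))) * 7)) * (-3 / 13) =328/1755 = 0.19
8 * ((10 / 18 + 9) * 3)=688/3 = 229.33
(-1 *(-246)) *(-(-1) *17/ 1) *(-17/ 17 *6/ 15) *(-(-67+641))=4800936/5 = 960187.20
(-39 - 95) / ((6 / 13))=-871/3 = -290.33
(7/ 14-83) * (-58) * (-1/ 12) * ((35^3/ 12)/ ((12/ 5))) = -341928125/576 = -593625.22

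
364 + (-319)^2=102125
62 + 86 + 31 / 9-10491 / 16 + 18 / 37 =-2684015/5328 = -503.76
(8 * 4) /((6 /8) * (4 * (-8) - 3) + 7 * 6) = 128/63 = 2.03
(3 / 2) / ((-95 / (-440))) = 132/19 = 6.95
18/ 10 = 9/5 = 1.80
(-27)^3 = -19683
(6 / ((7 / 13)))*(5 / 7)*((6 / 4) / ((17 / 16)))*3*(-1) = -28080/833 = -33.71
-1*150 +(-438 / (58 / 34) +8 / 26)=-153232/377 = -406.45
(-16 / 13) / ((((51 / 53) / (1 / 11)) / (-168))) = 47488/2431 = 19.53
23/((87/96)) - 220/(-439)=329484/12731 = 25.88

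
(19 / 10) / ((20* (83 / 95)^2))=6859/55112 = 0.12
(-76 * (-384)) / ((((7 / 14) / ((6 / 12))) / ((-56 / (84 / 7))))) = -136192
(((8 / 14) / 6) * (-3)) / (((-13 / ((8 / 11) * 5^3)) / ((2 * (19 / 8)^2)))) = 45125/2002 = 22.54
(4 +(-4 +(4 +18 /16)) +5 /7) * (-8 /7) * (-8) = 2616/49 = 53.39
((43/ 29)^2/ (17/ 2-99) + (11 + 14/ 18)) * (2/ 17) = 1.38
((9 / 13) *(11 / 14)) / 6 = 33/364 = 0.09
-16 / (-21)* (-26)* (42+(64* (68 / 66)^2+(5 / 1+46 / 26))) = -52870976/22869 = -2311.91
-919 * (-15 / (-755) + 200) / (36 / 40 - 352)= 277565570/530161 = 523.55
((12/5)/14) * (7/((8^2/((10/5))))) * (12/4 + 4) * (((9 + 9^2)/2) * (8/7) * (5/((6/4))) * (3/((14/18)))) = 1215/7 = 173.57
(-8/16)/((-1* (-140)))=-1/280 = 0.00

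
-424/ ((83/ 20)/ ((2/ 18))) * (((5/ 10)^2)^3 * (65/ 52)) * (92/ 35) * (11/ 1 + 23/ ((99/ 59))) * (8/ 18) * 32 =-954135680/4659039 = -204.79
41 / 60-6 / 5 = -31/60 = -0.52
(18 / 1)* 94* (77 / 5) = 130284/5 = 26056.80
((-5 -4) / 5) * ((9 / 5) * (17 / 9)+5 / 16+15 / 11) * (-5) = 40203/880 = 45.69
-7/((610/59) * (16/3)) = -1239/9760 = -0.13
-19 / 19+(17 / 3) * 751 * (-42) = -178739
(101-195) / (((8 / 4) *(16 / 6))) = -141/8 = -17.62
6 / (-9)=-2/3 = -0.67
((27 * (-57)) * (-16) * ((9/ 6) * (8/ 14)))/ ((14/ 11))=812592/49 = 16583.51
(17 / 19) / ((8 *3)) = 17/456 = 0.04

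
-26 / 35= -0.74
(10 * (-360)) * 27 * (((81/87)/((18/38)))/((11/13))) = -72025200/319 = -225784.33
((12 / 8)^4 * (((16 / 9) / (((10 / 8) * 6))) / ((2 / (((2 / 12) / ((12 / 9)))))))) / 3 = 1/40 = 0.02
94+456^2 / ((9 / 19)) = 439070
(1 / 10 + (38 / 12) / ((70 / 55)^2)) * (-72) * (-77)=398739/35 = 11392.54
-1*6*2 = -12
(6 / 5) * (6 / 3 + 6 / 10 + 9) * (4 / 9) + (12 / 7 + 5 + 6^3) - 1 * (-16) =128573/525 = 244.90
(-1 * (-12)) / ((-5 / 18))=-216/5 = -43.20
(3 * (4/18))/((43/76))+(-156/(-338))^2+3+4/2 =139337/21801 = 6.39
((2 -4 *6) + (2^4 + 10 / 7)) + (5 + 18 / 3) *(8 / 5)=456/35 = 13.03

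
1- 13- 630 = -642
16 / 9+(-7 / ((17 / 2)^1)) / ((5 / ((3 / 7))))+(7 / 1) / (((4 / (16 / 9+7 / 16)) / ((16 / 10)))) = 7.91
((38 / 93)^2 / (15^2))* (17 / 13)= 24548/25298325 = 0.00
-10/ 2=-5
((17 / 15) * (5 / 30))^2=289/8100 = 0.04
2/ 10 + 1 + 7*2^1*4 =286/5 = 57.20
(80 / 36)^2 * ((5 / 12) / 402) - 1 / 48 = -12281/781488 = -0.02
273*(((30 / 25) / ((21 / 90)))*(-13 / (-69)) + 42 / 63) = 10270/23 = 446.52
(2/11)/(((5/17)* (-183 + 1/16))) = -544/160985 = 0.00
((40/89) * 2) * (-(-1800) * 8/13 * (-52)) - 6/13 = -59904534/1157 = -51775.74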